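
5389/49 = 109 + 48/49 ≈ 109.98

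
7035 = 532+6503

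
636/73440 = 53/6120 ≈ 0.00866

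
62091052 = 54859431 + 7231621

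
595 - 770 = -175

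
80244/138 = 581 + 11/23≈581.48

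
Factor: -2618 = -1 * 2^1 * 7^1 * 11^1 * 17^1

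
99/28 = 3 + 15/28 ≈ 3.54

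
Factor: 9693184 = 2^11*4733^1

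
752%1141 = 752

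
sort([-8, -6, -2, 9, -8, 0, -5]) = [-8, -8, -6, -5, -2, 0, 9]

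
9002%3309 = 2384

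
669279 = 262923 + 406356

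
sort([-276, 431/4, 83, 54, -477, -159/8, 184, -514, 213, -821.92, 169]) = [-821.92, -514, -477, -276, -159/8, 54, 83, 431/4, 169, 184, 213]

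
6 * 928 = 5568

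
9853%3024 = 781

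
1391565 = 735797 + 655768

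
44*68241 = 3002604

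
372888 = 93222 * 4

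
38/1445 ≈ 0.0263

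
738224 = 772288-34064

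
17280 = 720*24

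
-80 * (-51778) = 4142240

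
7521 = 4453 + 3068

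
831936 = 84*9904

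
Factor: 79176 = 2^3 * 3^1 * 3299^1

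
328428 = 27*12164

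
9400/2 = 4700 = 4700.00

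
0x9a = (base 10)154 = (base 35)4e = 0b10011010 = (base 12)10a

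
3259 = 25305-22046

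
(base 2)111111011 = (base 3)200210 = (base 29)he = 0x1fb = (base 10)507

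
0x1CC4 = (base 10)7364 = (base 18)14D2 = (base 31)7KH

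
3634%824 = 338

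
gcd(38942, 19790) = 2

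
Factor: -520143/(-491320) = 2^(-3) * 3^1 * 5^(-1) * 13^1 * 71^(-1) * 173^(-1) * 13337^1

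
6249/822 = 2083/274 ≈ 7.60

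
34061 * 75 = 2554575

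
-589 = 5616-6205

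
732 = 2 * 366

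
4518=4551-33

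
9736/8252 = 1 + 371/2063 ≈ 1.18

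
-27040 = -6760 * 4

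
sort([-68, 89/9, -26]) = [-68, -26, 89/9]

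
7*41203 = 288421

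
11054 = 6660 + 4394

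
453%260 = 193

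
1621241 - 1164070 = 457171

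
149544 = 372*402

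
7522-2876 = 4646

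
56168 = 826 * 68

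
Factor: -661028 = -1*2^2*17^1*9721^1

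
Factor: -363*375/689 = -1*3^2*5^3*11^2*13^(-1)*53^(-1) = -136125/689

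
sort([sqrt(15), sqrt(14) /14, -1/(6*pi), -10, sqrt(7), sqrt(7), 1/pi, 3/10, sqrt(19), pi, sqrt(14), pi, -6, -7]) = [-10, -7, -6, -1/(6*pi), sqrt(14) /14, 3/10, 1/pi, sqrt(7), sqrt(7), pi, pi, sqrt(14), sqrt(15), sqrt(19)]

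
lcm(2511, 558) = 5022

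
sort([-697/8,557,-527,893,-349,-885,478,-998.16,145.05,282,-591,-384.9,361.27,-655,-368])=[-998.16,-885,-655,-591,-527,-384.9,-368,-349,-697/8,145.05,282,361.27,478,557,893]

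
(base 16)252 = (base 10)594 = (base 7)1506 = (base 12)416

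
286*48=13728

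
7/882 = 1/126≈0.00794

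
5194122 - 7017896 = -1823774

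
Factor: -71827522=-1 * 2^1 * 13^1 * 619^1 * 4463^1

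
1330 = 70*19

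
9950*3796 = 37770200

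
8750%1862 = 1302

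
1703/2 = 851 + 1/2 = 851.50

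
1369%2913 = 1369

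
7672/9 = 852 + 4/9 ≈ 852.44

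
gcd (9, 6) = 3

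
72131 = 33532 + 38599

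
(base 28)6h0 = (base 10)5180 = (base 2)1010000111100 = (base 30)5mk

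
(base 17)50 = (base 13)67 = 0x55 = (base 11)78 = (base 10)85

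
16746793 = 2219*7547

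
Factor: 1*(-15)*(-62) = 2^1*3^1*5^1*31^1 = 930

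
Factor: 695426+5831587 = 3^1 * 19^1 * 43^1 * 2663^1 = 6527013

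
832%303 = 226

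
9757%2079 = 1441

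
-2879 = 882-3761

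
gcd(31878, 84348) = 198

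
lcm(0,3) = 0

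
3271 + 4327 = 7598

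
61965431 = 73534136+-11568705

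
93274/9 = 10363 + 7/9 ≈ 10363.78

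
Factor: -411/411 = -1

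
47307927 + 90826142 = 138134069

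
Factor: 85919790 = 2^1 * 3^1 * 5^1 * 11^1 * 260363^1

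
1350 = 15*90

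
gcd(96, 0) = 96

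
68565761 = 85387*803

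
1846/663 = 2+40/51 ≈ 2.78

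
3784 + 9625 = 13409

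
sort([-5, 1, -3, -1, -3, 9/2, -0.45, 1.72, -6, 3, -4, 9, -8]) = [-8, -6, -5, -4, -3, -3, -1, -0.45, 1, 1.72, 3, 9/2, 9]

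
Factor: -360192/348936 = -1*2^5*31^(-1) = -32/31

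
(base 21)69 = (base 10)135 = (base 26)55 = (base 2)10000111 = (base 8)207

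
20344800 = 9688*2100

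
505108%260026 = 245082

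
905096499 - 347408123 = 557688376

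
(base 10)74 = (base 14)54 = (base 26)2m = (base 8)112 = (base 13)59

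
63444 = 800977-737533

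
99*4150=410850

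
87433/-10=-8743-3/10=-8743.30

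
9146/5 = 1829 + 1/5 = 1829.20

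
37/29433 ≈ 0.00126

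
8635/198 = 43 + 11/18≈43.61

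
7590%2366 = 492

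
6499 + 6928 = 13427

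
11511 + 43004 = 54515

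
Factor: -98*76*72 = -1*2^6*3^2*7^2*19^1 = -536256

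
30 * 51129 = 1533870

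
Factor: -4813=-1 * 4813^1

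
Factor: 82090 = 2^1*5^1*8209^1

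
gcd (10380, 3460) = 3460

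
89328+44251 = 133579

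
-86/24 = -3-7/12 ≈ -3.58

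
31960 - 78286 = -46326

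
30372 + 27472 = 57844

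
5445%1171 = 761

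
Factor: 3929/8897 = 7^(-1) * 31^(-1) * 41^(-1) * 3929^1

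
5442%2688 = 66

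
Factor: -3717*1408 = -1*2^7*3^2*7^1*11^1*59^1 = -5233536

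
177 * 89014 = 15755478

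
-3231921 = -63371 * 51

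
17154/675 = 25 + 31/75 ≈ 25.41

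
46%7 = 4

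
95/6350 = 19/1270 ≈ 0.0150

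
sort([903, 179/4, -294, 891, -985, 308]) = [-985, -294, 179/4, 308, 891, 903]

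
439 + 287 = 726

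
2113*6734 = 14228942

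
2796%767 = 495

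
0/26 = 0 = 0.00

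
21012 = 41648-20636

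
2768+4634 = 7402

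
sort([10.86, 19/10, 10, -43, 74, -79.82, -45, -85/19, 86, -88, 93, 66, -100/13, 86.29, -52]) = [-88, -79.82, -52, -45, -43, -100/13, -85/19, 19/10, 10, 10.86, 66, 74, 86, 86.29, 93]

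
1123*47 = 52781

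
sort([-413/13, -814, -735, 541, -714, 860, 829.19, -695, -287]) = [-814, -735, -714, -695, -287, -413/13, 541, 829.19, 860]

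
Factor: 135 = 3^3 * 5^1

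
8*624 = 4992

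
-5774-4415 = -10189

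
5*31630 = 158150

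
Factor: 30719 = 13^1*17^1*139^1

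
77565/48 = 25855/16 ≈ 1615.94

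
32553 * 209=6803577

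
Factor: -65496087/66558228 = -1*2^(-2)*3^2*11^(-2)*17^1*23^(-1)*31^1*1993^(-1)*4603^1 = -21832029/22186076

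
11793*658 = 7759794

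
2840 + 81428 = 84268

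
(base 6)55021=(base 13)35a7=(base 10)7573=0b1110110010101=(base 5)220243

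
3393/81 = 41+8/9 ≈ 41.89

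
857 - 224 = 633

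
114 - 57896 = -57782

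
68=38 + 30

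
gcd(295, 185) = 5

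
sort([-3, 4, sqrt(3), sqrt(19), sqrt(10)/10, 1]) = [-3, sqrt(10)/10, 1, sqrt(3), 4, sqrt(19)]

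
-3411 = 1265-4676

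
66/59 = 1+7/59 ≈ 1.12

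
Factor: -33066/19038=-1 * 3^1 * 11^1 * 19^(-1)=-33/19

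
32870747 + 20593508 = 53464255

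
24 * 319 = 7656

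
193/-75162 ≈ -0.00257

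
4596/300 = 383/25 = 15.32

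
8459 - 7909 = 550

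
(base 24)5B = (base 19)6H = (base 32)43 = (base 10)131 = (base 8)203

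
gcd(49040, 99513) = 1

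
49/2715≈0.0180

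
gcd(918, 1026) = 54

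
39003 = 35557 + 3446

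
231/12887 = 33/1841 ≈ 0.0179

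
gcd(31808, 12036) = 4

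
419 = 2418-1999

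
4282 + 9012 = 13294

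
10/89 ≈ 0.112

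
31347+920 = 32267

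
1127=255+872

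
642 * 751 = 482142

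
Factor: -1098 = -1 * 2^1 * 3^2 * 61^1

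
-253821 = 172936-426757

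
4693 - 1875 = 2818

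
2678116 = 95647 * 28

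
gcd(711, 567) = 9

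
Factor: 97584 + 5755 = 23^1 * 4493^1 = 103339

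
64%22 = 20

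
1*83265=83265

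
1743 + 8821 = 10564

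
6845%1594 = 469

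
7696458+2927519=10623977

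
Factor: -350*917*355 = -1*2^1*5^3*7^2*71^1*131^1 = -113937250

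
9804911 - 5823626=3981285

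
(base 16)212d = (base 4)2010231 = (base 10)8493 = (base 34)7br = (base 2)10000100101101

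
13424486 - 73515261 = -60090775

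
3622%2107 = 1515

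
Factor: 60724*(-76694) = -1*2^3*17^1*19^1*31^1*47^1*1237^1 = -4657166456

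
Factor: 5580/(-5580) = -1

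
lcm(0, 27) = 0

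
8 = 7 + 1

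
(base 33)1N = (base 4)320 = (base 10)56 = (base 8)70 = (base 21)2E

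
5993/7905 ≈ 0.758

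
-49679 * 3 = -149037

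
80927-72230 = 8697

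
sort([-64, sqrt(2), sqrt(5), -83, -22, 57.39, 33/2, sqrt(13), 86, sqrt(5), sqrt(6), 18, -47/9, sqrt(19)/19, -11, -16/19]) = [-83, -64, -22, -11, -47/9, -16/19, sqrt(19)/19, sqrt(2), sqrt(5), sqrt(5), sqrt(6), sqrt(13), 33/2, 18, 57.39, 86]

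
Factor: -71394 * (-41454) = 2^2 * 3^3 * 7^2 * 47^1 * 73^1 * 163^1 = 2959566876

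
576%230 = 116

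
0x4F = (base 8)117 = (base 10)79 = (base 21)3G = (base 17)4B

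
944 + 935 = 1879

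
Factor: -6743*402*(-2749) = 2^1*3^1*11^1*67^1*613^1*2749^1 = 7451675814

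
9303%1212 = 819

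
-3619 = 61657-65276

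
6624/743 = 8+680/743 ≈ 8.92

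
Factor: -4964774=-1*2^1*31^1*80077^1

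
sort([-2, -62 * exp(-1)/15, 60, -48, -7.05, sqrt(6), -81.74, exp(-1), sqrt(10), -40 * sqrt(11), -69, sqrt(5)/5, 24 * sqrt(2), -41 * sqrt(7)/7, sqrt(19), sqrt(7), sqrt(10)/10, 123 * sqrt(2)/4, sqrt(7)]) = [-40 * sqrt(11), -81.74, -69, -48, -41 * sqrt(7)/7, -7.05, -2, -62 * exp(-1)/15, sqrt(10)/10, exp(-1), sqrt(5)/5, sqrt(6), sqrt(7), sqrt(7), sqrt(10), sqrt(19), 24 * sqrt(2), 123 * sqrt(2)/4, 60]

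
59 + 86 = 145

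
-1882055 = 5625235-7507290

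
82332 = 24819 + 57513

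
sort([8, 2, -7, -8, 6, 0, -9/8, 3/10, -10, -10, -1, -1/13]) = [-10, -10, -8, -7, -9/8, -1, -1/13, 0, 3/10, 2, 6, 8]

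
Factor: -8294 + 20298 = 2^2 * 3001^1 = 12004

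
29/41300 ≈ 0.000702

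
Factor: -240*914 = -1*2^5*3^1*5^1*457^1 = -219360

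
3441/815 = 4 + 181/815 ≈ 4.22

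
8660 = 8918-258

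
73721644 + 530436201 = 604157845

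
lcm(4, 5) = 20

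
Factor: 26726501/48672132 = 2^(-2) * 3^(-1) * 67^1 * 151^(-1) * 26861^(-1) * 398903^1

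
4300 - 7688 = -3388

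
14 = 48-34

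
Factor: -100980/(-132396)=3^2 * 5^1 * 59^(-1)=45/59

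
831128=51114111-50282983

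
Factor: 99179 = 41^2*59^1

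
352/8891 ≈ 0.0396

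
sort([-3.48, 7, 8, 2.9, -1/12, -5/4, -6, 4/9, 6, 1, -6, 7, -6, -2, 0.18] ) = [-6, -6, -6, -3.48, -2, -5/4, -1/12, 0.18, 4/9, 1, 2.9, 6, 7, 7, 8] 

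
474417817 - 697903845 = -223486028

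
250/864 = 125/432 ≈ 0.289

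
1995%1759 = 236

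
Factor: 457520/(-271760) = -1*7^1*19^1*79^(-1) = -133/79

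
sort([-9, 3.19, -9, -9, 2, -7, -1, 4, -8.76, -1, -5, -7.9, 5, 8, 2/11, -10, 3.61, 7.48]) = [-10, -9, -9, -9, -8.76, -7.9, -7, -5, -1, -1, 2/11, 2, 3.19, 3.61, 4, 5, 7.48, 8]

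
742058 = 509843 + 232215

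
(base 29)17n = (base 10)1067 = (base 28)1a3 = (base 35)uh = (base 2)10000101011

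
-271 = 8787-9058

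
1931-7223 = -5292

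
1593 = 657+936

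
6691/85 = 78+61/85 ≈ 78.72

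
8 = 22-14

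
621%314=307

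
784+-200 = 584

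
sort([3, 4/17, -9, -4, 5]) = [-9, -4, 4/17, 3, 5]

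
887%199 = 91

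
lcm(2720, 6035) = 193120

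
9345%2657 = 1374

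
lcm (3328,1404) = 89856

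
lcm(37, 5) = 185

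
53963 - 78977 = -25014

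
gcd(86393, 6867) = 1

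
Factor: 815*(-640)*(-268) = 2^9*5^2*67^1*163^1 = 139788800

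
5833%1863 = 244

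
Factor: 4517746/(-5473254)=-1*3^(-1)*19^(-1)*41^(-1)*1171^(-1)*2258873^1=-2258873/2736627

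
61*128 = 7808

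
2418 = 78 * 31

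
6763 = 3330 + 3433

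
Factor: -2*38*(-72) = 2^5*3^2*19^1 = 5472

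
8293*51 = 422943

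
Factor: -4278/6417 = -1*2^1*3^(-1) = -2/3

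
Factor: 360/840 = 3^1 * 7^(-1) = 3/7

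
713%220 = 53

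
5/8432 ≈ 0.000593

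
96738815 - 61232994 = 35505821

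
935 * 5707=5336045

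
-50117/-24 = 2088 + 5/24 ≈ 2088.21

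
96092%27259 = 14315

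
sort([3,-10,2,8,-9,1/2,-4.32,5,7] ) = [-10,-9,-4.32,1/2,2,3,5,7,8] 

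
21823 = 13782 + 8041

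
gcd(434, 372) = 62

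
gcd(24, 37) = 1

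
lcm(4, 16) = 16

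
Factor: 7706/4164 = 2^ (-1)*3^ (-1)*347^ (-1)*3853^1 = 3853/2082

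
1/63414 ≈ 0.0000158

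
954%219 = 78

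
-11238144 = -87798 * 128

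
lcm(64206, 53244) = 2183004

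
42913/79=543+16/79 ≈ 543.20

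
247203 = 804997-557794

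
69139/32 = 2160 + 19/32 ≈ 2160.59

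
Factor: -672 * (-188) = 2^7 * 3^1 * 7^1 * 47^1 = 126336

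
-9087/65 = -699/5 = -139.80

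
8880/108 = 740/9 ≈ 82.22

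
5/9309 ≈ 0.000537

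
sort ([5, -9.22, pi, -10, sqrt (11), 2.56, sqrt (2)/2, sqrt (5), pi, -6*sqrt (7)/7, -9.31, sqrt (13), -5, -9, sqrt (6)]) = [-10, -9.31, -9.22, -9, -5, -6*sqrt (7)/7, sqrt (2)/2, sqrt (5), sqrt (6), 2.56, pi, pi, sqrt (11), sqrt (13), 5]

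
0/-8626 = 0 = 0.00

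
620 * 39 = 24180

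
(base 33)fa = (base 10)505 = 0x1f9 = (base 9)621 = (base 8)771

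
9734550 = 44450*219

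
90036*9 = 810324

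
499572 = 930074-430502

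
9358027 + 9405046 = 18763073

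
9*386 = 3474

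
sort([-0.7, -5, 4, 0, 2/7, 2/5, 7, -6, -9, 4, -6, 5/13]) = [-9, -6, -6, -5, -0.7, 0, 2/7, 5/13, 2/5, 4, 4, 7]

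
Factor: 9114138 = 2^1*3^2*11^1*191^1*241^1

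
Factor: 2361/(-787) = -1*3^1 = -3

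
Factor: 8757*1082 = 2^1*3^2*7^1*139^1*541^1 = 9475074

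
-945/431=-2 - 83/431 ≈ -2.19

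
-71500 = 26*(-2750)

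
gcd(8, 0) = 8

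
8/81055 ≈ 0.0000987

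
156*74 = 11544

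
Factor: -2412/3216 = -1*2^(-2)*3^1 = -3/4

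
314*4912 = 1542368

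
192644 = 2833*68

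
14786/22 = 672 + 1/11 ≈ 672.09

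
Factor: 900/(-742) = -1 * 2^1 * 3^2 * 5^2 * 7^(-1) * 53^(-1) = -450/371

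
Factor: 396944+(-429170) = -1*2^1*3^1*41^1*131^1 = -32226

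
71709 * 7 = 501963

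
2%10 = 2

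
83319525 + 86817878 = 170137403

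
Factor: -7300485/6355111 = -1 * 3^2 * 5^1 * 7^ (-1) * 53^1 * 761^ (-1) * 1193^ (-1) * 3061^1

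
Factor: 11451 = 3^1 * 11^1 * 347^1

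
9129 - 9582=-453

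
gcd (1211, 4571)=7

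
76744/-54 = -1421-5/27 ≈ -1421.19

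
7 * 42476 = 297332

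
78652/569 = 138 + 130/569≈138.23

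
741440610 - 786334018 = -44893408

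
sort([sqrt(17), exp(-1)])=[exp(-1), sqrt(17)]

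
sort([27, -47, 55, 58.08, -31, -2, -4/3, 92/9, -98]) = [-98, -47, -31, -2, -4/3, 92/9, 27, 55, 58.08]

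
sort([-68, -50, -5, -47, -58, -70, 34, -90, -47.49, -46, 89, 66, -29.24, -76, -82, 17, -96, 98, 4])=[-96, -90, -82, -76, -70, -68, -58, -50, -47.49, -47, -46, -29.24, -5, 4, 17, 34, 66, 89, 98]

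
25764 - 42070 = -16306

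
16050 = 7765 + 8285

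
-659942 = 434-660376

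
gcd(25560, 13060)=20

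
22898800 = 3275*6992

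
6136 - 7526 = -1390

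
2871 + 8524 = 11395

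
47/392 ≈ 0.120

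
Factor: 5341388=2^2*13^1*59^1*1741^1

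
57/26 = 2 + 5/26 ≈ 2.19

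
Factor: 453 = 3^1*151^1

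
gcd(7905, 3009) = 51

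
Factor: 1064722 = 2^1 * 19^1 * 28019^1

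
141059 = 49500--91559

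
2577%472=217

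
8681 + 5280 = 13961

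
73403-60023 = 13380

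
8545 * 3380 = 28882100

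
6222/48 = 129 + 5/8 ≈ 129.63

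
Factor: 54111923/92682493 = 41^1*1319803^1*92682493^(-1)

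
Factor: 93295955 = 5^1*18659191^1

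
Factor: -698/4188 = -1*2^(-1)*3^(-1) = -1/6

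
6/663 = 2/221 ≈ 0.00905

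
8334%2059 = 98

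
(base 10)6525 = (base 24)b7l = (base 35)5bf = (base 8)14575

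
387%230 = 157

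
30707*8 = 245656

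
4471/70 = 63 + 61/70 ≈ 63.87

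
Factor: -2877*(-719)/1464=2^(-3)*7^1*61^(-1)*137^1*719^1=689521/488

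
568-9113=-8545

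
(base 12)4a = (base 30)1s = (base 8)72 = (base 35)1n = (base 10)58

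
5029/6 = 838 + 1/6 ≈ 838.17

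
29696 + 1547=31243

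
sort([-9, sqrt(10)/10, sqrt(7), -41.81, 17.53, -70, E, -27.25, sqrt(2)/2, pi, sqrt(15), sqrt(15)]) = [-70, -41.81, -27.25, -9, sqrt(10)/10, sqrt(2)/2, sqrt(7), E, pi, sqrt(15), sqrt(15), 17.53]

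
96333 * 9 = 866997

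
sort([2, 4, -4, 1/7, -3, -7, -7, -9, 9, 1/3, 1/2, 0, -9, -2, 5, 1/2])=[-9, -9, -7, -7, -4, -3, -2, 0, 1/7, 1/3, 1/2, 1/2, 2, 4, 5, 9]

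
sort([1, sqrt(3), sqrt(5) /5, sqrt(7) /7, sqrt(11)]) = [sqrt(7) /7, sqrt(5) /5, 1, sqrt(3), sqrt(11)]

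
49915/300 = 166 + 23/60 ≈ 166.38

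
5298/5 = 1059+3/5 = 1059.60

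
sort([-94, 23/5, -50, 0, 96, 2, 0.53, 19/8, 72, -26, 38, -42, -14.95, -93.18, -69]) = [-94, -93.18, -69, -50, -42, -26, -14.95, 0, 0.53, 2, 19/8, 23/5, 38, 72, 96]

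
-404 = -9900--9496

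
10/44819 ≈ 0.000223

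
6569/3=2189 + 2/3 ≈ 2189.67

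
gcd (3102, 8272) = 1034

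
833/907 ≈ 0.918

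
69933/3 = 23311 = 23311.00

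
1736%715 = 306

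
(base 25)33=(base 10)78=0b1001110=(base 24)36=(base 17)4a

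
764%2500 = 764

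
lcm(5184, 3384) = 243648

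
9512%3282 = 2948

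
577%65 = 57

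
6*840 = 5040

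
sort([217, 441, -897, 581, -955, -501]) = [-955, -897, -501, 217, 441, 581]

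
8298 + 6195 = 14493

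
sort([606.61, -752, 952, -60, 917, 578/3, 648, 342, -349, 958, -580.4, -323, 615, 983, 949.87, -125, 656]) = [-752, -580.4, -349, -323, -125, -60, 578/3, 342, 606.61, 615, 648, 656, 917, 949.87, 952, 958, 983]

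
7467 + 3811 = 11278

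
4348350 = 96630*45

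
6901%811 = 413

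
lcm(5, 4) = 20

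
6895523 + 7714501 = 14610024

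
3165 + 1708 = 4873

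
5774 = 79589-73815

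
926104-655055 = 271049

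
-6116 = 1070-7186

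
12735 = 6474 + 6261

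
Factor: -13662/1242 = -1*11^1 = -11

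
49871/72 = 692 + 47/72 ≈ 692.65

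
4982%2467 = 48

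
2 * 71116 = 142232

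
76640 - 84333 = -7693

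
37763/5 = 7552 + 3/5 = 7552.60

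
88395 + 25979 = 114374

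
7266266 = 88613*82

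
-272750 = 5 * (-54550) 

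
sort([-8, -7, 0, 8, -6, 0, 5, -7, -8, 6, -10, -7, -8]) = [-10, -8, -8, -8, -7, -7, -7, -6, 0, 0, 5, 6, 8]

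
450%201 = 48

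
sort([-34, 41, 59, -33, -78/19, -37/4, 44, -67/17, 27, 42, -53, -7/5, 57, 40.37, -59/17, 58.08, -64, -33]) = [-64, -53, -34, -33, -33, -37/4, -78/19, -67/17, -59/17, -7/5, 27, 40.37, 41, 42, 44, 57, 58.08, 59]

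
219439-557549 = -338110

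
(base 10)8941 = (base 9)13234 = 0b10001011101101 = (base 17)1dfg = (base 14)3389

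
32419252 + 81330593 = 113749845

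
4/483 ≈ 0.00828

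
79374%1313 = 594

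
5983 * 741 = 4433403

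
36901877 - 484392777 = -447490900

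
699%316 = 67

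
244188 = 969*252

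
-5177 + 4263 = -914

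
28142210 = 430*65447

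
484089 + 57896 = 541985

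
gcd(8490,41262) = 6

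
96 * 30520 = 2929920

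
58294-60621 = -2327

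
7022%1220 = 922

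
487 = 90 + 397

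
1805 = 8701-6896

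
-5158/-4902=1 + 128/2451 ≈ 1.05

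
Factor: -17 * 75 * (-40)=2^3 * 3^1 * 5^3 * 17^1=51000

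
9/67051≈0.000134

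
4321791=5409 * 799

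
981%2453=981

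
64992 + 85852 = 150844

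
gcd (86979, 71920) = 1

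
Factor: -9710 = -1*2^1*5^1*971^1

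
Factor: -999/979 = -1*3^3*11^(-1)*37^1*89^(-1)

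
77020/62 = 38510/31 ≈ 1242.26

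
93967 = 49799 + 44168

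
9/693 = 1/77 ≈ 0.0130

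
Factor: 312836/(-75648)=-1 * 2^(-5) * 3^(-1) * 397^1=-397/96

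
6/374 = 3/187 ≈ 0.0160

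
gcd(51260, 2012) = 4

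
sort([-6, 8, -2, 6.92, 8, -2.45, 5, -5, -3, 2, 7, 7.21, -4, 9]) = [-6, -5, -4, -3, -2.45, -2, 2, 5, 6.92, 7, 7.21, 8, 8, 9]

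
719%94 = 61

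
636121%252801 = 130519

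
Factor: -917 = -1 * 7^1 * 131^1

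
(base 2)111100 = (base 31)1t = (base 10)60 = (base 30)20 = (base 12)50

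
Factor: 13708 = 2^2*23^1*149^1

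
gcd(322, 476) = 14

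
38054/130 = 292 + 47/65 ≈ 292.72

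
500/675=20/27 ≈ 0.741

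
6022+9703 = 15725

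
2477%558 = 245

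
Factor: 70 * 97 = 2^1 * 5^1 * 7^1 * 97^1 = 6790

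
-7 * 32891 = -230237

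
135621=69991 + 65630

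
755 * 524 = 395620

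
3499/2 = 1749 + 1/2 = 1749.50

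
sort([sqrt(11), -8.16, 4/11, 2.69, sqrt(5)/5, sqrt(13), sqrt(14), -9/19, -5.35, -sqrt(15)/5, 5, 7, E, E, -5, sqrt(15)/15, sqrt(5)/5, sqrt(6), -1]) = [-8.16, -5.35, -5, -1, -sqrt(15)/5, -9/19, sqrt(15)/15, 4/11, sqrt(5)/5, sqrt(5)/5, sqrt(6), 2.69, E, E, sqrt(11), sqrt(13), sqrt(14), 5, 7]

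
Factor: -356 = -1*2^2*89^1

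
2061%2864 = 2061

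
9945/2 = 4972+1/2 = 4972.50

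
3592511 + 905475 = 4497986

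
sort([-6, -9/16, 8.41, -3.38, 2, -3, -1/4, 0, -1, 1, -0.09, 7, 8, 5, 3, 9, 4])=[-6, -3.38, -3, -1, -9/16, -1/4, -0.09, 0, 1, 2, 3, 4, 5, 7, 8, 8.41, 9]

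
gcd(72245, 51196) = 1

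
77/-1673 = -11/239 ≈ -0.0460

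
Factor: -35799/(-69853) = 3^1*7^(-1)*17^(-1)*587^(-1)*11933^1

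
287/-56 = -41/8 ≈ -5.13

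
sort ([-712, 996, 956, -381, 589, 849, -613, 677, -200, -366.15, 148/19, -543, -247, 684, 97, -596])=[-712, -613, -596, -543, -381, -366.15, -247, -200, 148/19, 97, 589, 677, 684, 849, 956, 996]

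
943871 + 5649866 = 6593737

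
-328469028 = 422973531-751442559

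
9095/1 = 9095 = 9095.00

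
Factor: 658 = 2^1 * 7^1 * 47^1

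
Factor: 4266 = 2^1 * 3^3 * 79^1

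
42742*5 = 213710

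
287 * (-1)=-287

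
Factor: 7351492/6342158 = 2^1 * 23^(-1) * 137873^(-1) * 1837873^1 = 3675746/3171079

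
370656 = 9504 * 39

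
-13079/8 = -1634 - 7/8 ≈ -1634.88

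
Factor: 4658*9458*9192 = 2^5*3^1*17^1*137^1*383^1*4729^1 = 404956905888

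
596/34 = 298/17 ≈ 17.53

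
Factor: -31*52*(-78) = 2^3*3^1*13^2*31^1 = 125736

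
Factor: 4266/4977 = 2^1*3^1*7^(-1) = 6/7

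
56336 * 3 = 169008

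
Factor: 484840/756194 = 2^2 * 5^1 * 31^1 * 967^(-1) = 620/967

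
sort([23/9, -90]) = [-90, 23/9]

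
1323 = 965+358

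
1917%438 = 165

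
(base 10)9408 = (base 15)2bc3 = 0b10010011000000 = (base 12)5540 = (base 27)coc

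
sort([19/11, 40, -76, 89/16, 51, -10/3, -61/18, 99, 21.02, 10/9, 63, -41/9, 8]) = [-76, -41/9, -61/18, -10/3, 10/9, 19/11, 89/16, 8, 21.02, 40, 51, 63, 99]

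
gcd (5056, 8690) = 158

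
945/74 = 12 + 57/74 ≈ 12.77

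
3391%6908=3391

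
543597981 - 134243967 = 409354014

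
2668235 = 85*31391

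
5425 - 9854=-4429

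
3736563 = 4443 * 841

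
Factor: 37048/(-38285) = -1 * 2^3 * 5^(-1) * 11^1 * 13^(-1) * 19^(-1) * 31^(-1) * 421^1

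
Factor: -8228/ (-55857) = 2^2*3^ (-1)*11^2*17^1*43^ (-1)*433^ (-1) 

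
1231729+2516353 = 3748082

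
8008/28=286=286.00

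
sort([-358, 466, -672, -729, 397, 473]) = [-729, -672, -358, 397, 466, 473]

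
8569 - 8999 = -430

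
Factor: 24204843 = 3^2 * 13^1 * 206879^1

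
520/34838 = 260/17419 ≈ 0.0149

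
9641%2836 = 1133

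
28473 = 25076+3397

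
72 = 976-904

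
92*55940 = 5146480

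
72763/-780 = -93-223/780 ≈ -93.29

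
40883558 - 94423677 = -53540119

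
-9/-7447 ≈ 0.00121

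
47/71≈0.662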